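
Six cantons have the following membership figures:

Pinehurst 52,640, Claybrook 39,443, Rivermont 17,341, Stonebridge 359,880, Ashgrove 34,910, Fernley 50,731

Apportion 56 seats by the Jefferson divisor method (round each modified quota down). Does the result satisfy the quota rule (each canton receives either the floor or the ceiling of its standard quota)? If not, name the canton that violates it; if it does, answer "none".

Standard quotas: Pinehurst 5.312, Claybrook 3.980, Rivermont 1.750, Stonebridge 36.316, Ashgrove 3.523, Fernley 5.119.
Jefferson allocation: Pinehurst 5, Claybrook 4, Rivermont 1, Stonebridge 38, Ashgrove 3, Fernley 5.
Stonebridge has quota 36.316 (lower 36, upper 37) but receives 38 — outside the quota interval.

Stonebridge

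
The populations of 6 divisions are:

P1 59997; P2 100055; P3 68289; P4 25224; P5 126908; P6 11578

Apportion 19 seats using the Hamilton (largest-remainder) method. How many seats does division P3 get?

3

Standard divisor: 392051 ÷ 19 ≈ 20634.263.
Standard quotas: P1 2.9076, P2 4.8490, P3 3.3095, P4 1.2224, P5 6.1504, P6 0.5611.
Lower quotas: P1 2, P2 4, P3 3, P4 1, P5 6, P6 0 (sum 16, leaving 3 seats).
Remainders in descending order: P1 0.9076, P2 0.8490, P6 0.5611, P3 0.3095, P4 0.2224, P5 0.1504.
The surplus seats go to P1, P2, P6.
P3 receives 3.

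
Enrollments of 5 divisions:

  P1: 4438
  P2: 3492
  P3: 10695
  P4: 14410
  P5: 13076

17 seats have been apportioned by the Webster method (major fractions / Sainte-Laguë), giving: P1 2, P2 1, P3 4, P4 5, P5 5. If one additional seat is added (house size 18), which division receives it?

P4

Priority for the next seat is population ÷ (current seats + 0.5).
Priorities: P1 1775.200, P2 2328.000, P3 2376.667, P4 2620.000, P5 2377.455.
Highest priority: P4.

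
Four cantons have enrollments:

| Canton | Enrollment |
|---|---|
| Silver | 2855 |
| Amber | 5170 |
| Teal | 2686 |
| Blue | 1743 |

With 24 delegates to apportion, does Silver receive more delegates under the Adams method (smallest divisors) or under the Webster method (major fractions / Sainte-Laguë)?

Webster

Adams: Silver 5, Amber 10, Teal 5, Blue 4.
Webster: Silver 6, Amber 10, Teal 5, Blue 3.
Silver gets 5 under Adams and 6 under Webster.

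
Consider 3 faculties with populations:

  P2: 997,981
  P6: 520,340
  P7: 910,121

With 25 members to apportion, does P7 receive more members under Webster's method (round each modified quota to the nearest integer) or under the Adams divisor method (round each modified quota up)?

Webster

Webster: P2 10, P6 5, P7 10.
Adams: P2 10, P6 6, P7 9.
P7 gets 10 under Webster and 9 under Adams.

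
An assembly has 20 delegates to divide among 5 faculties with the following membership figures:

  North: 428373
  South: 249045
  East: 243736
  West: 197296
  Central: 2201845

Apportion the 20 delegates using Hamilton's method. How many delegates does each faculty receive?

North 3; South 2; East 1; West 1; Central 13

Standard divisor: 3320295 ÷ 20 ≈ 166014.75.
Standard quotas: North 2.5803, South 1.5001, East 1.4682, West 1.1884, Central 13.2629.
Lower quotas: North 2, South 1, East 1, West 1, Central 13 (sum 18, leaving 2 seats).
Remainders in descending order: North 0.5803, South 0.5001, East 0.4682, Central 0.2629, West 0.1884.
The surplus seats go to North, South.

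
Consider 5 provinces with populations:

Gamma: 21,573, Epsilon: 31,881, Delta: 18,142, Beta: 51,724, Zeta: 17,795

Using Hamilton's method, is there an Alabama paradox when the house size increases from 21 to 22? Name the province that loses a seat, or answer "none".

At 21 seats: Gamma 3, Epsilon 5, Delta 3, Beta 8, Zeta 2.
At 22 seats: Gamma 3, Epsilon 5, Delta 3, Beta 8, Zeta 3.
No province's allocation decreased.

none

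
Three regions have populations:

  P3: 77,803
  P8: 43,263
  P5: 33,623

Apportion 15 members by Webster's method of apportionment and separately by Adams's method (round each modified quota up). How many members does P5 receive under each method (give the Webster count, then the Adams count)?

3 and 4

Webster: P3 8, P8 4, P5 3.
Adams: P3 7, P8 4, P5 4.
P5 gets 3 under Webster and 4 under Adams.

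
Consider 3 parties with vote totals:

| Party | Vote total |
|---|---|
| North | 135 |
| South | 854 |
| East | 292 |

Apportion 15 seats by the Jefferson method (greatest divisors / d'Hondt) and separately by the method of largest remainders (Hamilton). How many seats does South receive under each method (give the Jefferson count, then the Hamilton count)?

11 and 10

Jefferson: North 1, South 11, East 3.
Hamilton: North 2, South 10, East 3.
South gets 11 under Jefferson and 10 under Hamilton.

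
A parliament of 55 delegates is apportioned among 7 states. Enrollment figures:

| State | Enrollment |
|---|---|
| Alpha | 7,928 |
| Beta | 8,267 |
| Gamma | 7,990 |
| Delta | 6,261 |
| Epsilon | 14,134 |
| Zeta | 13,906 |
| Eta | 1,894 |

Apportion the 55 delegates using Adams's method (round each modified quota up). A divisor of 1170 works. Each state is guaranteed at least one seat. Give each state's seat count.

With modified divisor 1170: modified quotas Alpha 6.776, Beta 7.066, Gamma 6.829, Delta 5.351, Epsilon 12.080, Zeta 11.885, Eta 1.619.
Rounding up: Alpha 7, Beta 8, Gamma 7, Delta 6, Epsilon 13, Zeta 12, Eta 2 (total 55).

Alpha 7, Beta 8, Gamma 7, Delta 6, Epsilon 13, Zeta 12, Eta 2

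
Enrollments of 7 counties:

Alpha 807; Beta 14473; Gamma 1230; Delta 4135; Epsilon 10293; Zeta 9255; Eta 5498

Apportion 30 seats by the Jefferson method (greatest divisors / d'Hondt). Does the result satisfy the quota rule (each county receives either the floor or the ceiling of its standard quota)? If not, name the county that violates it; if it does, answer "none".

Standard quotas: Alpha 0.530, Beta 9.503, Gamma 0.808, Delta 2.715, Epsilon 6.758, Zeta 6.077, Eta 3.610.
Jefferson allocation: Alpha 0, Beta 10, Gamma 0, Delta 3, Epsilon 7, Zeta 6, Eta 4.
Every allocation lies between the lower and upper quota.

none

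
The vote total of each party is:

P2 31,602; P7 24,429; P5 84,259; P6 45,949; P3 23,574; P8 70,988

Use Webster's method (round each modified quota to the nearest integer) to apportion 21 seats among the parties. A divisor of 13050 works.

P2 2, P7 2, P5 6, P6 4, P3 2, P8 5

With modified divisor 13050: modified quotas P2 2.422, P7 1.872, P5 6.457, P6 3.521, P3 1.806, P8 5.440.
Rounding to the nearest integer: P2 2, P7 2, P5 6, P6 4, P3 2, P8 5 (total 21).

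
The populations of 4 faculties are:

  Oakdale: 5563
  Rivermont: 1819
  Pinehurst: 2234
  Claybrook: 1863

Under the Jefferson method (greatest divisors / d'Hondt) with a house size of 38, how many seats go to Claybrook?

Standard divisor 11479/38 ≈ 302.079; standard quotas: Oakdale 18.416, Rivermont 6.022, Pinehurst 7.395, Claybrook 6.167.
Rounding down gives 18, 6, 7, 6 = 37 seats, so the divisor must be adjusted.
With modified divisor 290: modified quotas Oakdale 19.183, Rivermont 6.272, Pinehurst 7.703, Claybrook 6.424.
Rounding down: Oakdale 19, Rivermont 6, Pinehurst 7, Claybrook 6 (total 38).
Claybrook receives 6.

6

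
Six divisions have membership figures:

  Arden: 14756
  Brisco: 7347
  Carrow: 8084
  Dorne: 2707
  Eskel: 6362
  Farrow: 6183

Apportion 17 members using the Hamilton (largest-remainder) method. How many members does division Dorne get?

The standard divisor is 45439/17 ≈ 2672.882.
Standard quotas: Arden 5.5206, Brisco 2.7487, Carrow 3.0245, Dorne 1.0128, Eskel 2.3802, Farrow 2.3132.
Lower quotas: Arden 5, Brisco 2, Carrow 3, Dorne 1, Eskel 2, Farrow 2 (sum 15, leaving 2 seats).
Remainders in descending order: Brisco 0.7487, Arden 0.5206, Eskel 0.3802, Farrow 0.3132, Carrow 0.0245, Dorne 0.0128.
The surplus seats go to Brisco, Arden.
Dorne receives 1.

1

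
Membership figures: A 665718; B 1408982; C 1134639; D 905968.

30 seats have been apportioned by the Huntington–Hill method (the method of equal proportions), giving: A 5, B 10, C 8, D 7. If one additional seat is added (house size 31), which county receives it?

B

Priority for the next seat is population ÷ (√(s·(s+1))).
Priorities: A 121542.922, B 134341.163, C 133718.489, D 121065.066.
Highest priority: B.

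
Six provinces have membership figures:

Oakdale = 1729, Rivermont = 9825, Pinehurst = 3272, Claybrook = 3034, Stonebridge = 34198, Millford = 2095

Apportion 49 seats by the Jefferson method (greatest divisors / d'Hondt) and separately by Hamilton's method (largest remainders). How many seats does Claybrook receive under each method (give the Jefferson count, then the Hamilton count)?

Jefferson: Oakdale 1, Rivermont 9, Pinehurst 3, Claybrook 2, Stonebridge 32, Millford 2.
Hamilton: Oakdale 1, Rivermont 9, Pinehurst 3, Claybrook 3, Stonebridge 31, Millford 2.
Claybrook gets 2 under Jefferson and 3 under Hamilton.

2 and 3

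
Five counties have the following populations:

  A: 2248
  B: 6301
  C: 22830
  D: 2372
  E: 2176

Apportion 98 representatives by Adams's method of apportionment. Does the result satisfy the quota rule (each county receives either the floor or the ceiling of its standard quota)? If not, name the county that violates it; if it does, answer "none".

Standard quotas: A 6.132, B 17.188, C 62.275, D 6.470, E 5.936.
Adams allocation: A 7, B 17, C 61, D 7, E 6.
C has quota 62.275 (lower 62, upper 63) but receives 61 — outside the quota interval.

C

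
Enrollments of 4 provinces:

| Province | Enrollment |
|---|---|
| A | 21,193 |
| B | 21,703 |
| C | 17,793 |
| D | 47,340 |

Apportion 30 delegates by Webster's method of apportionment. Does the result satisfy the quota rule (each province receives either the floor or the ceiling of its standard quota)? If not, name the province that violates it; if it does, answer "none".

none

Standard quotas: A 5.885, B 6.027, C 4.941, D 13.146.
Webster allocation: A 6, B 6, C 5, D 13.
Every allocation lies between the lower and upper quota.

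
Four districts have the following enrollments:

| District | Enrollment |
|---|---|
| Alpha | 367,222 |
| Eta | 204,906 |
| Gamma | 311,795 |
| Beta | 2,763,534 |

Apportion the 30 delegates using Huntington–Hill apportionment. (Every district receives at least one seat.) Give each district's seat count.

Alpha 3; Eta 2; Gamma 3; Beta 22

With divisor 125072: modified quotas Alpha 2.936, Eta 1.638, Gamma 2.493, Beta 22.096.
Geometric-mean thresholds: Alpha √(2·3)=2.449, Eta √(1·2)=1.414, Gamma √(2·3)=2.449, Beta √(22·23)=22.494.
Each quota rounded against its threshold gives Alpha 3, Eta 2, Gamma 3, Beta 22 (total 30).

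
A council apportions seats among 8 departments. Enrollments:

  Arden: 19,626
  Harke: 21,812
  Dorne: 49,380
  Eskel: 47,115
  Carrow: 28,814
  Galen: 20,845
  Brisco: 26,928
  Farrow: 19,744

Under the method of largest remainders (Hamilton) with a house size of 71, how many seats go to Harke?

7

The standard divisor is 234264/71 ≈ 3299.493.
Standard quotas: Arden 5.9482, Harke 6.6107, Dorne 14.9659, Eskel 14.2795, Carrow 8.7329, Galen 6.3176, Brisco 8.1613, Farrow 5.9839.
Lower quotas: Arden 5, Harke 6, Dorne 14, Eskel 14, Carrow 8, Galen 6, Brisco 8, Farrow 5 (sum 66, leaving 5 seats).
Remainders in descending order: Farrow 0.9839, Dorne 0.9659, Arden 0.9482, Carrow 0.7329, Harke 0.6107, Galen 0.3176, Eskel 0.2795, Brisco 0.1613.
The surplus seats go to Farrow, Dorne, Arden, Carrow, Harke.
Harke receives 7.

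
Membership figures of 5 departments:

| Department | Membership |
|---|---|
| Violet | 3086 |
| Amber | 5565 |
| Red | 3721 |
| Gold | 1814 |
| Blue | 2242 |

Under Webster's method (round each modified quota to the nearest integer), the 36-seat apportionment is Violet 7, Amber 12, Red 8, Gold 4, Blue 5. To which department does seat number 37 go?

Priority for the next seat is population ÷ (current seats + 0.5).
Priorities: Violet 411.467, Amber 445.200, Red 437.765, Gold 403.111, Blue 407.636.
Highest priority: Amber.

Amber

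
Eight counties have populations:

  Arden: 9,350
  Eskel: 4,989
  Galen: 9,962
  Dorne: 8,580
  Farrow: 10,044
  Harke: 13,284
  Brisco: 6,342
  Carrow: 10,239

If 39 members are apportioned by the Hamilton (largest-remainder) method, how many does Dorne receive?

5

Total 72790; standard divisor 72790/39 ≈ 1866.41.
Standard quotas: Arden 5.0096, Eskel 2.6730, Galen 5.3375, Dorne 4.5971, Farrow 5.3815, Harke 7.1174, Brisco 3.3980, Carrow 5.4859.
Lower quotas: Arden 5, Eskel 2, Galen 5, Dorne 4, Farrow 5, Harke 7, Brisco 3, Carrow 5 (sum 36, leaving 3 seats).
Remainders in descending order: Eskel 0.6730, Dorne 0.5971, Carrow 0.4859, Brisco 0.3980, Farrow 0.3815, Galen 0.3375, Harke 0.1174, Arden 0.0096.
The surplus seats go to Eskel, Dorne, Carrow.
Dorne receives 5.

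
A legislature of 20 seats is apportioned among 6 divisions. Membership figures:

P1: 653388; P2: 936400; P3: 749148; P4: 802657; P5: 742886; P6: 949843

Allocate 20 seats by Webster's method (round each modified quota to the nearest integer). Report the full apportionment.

P1=3, P2=4, P3=3, P4=3, P5=3, P6=4

Standard divisor 4834322/20 ≈ 241716.1; standard quotas: P1 2.703, P2 3.874, P3 3.099, P4 3.321, P5 3.073, P6 3.930.
Rounding to the nearest integer gives P1 3, P2 4, P3 3, P4 3, P5 3, P6 4 — total 20, matching the house size, so no adjustment is needed.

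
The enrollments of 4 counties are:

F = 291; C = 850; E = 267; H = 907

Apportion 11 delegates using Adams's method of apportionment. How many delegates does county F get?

Standard divisor 2315/11 ≈ 210.455; standard quotas: F 1.383, C 4.039, E 1.269, H 4.310.
Rounding up gives 2, 5, 2, 5 = 14 seats, so the divisor must be adjusted.
With modified divisor 280: modified quotas F 1.039, C 3.036, E 0.954, H 3.239.
Rounding up: F 2, C 4, E 1, H 4 (total 11).
F receives 2.

2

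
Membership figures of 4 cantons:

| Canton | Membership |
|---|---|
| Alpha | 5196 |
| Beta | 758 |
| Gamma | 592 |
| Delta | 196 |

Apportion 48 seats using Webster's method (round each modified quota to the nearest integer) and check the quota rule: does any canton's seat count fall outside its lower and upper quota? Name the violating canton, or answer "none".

Alpha

Standard quotas: Alpha 36.993, Beta 5.397, Gamma 4.215, Delta 1.395.
Webster allocation: Alpha 38, Beta 5, Gamma 4, Delta 1.
Alpha has quota 36.993 (lower 36, upper 37) but receives 38 — outside the quota interval.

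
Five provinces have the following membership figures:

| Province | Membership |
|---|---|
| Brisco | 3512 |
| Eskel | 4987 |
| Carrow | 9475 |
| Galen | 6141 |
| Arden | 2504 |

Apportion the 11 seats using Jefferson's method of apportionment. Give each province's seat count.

Brisco=1, Eskel=2, Carrow=4, Galen=3, Arden=1

Standard divisor 26619/11 ≈ 2419.909; standard quotas: Brisco 1.451, Eskel 2.061, Carrow 3.915, Galen 2.538, Arden 1.035.
Rounding down gives 1, 2, 3, 2, 1 = 9 seats, so the divisor must be adjusted.
With modified divisor 2000: modified quotas Brisco 1.756, Eskel 2.494, Carrow 4.737, Galen 3.071, Arden 1.252.
Rounding down: Brisco 1, Eskel 2, Carrow 4, Galen 3, Arden 1 (total 11).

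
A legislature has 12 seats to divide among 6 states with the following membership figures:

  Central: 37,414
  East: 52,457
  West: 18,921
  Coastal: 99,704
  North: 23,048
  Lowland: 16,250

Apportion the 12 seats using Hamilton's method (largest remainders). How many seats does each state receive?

Total 247794; standard divisor 247794/12 ≈ 20649.5.
Standard quotas: Central 1.8119, East 2.5404, West 0.9163, Coastal 4.8284, North 1.1162, Lowland 0.7869.
Lower quotas: Central 1, East 2, West 0, Coastal 4, North 1, Lowland 0 (sum 8, leaving 4 seats).
Remainders in descending order: West 0.9163, Coastal 0.8284, Central 0.8119, Lowland 0.7869, East 0.5404, North 0.1162.
The surplus seats go to West, Coastal, Central, Lowland.

Central=2, East=2, West=1, Coastal=5, North=1, Lowland=1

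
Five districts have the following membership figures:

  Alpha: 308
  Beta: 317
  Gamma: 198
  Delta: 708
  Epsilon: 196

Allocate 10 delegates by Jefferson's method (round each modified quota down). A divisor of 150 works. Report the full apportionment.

Alpha 2; Beta 2; Gamma 1; Delta 4; Epsilon 1

With modified divisor 150: modified quotas Alpha 2.053, Beta 2.113, Gamma 1.320, Delta 4.720, Epsilon 1.307.
Rounding down: Alpha 2, Beta 2, Gamma 1, Delta 4, Epsilon 1 (total 10).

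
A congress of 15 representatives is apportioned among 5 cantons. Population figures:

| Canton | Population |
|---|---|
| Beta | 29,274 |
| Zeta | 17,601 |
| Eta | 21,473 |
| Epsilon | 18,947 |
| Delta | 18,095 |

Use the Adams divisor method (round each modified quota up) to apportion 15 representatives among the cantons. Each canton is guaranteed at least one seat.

Standard divisor 105390/15 ≈ 7026; standard quotas: Beta 4.167, Zeta 2.505, Eta 3.056, Epsilon 2.697, Delta 2.575.
Rounding up gives 5, 3, 4, 3, 3 = 18 seats, so the divisor must be adjusted.
With modified divisor 8900: modified quotas Beta 3.289, Zeta 1.978, Eta 2.413, Epsilon 2.129, Delta 2.033.
Rounding up: Beta 4, Zeta 2, Eta 3, Epsilon 3, Delta 3 (total 15).

Beta=4; Zeta=2; Eta=3; Epsilon=3; Delta=3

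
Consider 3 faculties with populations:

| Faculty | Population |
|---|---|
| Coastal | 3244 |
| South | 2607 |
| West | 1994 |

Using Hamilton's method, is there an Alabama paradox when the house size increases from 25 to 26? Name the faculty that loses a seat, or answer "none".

West

At 25 seats: Coastal 10, South 8, West 7.
At 26 seats: Coastal 11, South 9, West 6.
West drops from 7 to 6.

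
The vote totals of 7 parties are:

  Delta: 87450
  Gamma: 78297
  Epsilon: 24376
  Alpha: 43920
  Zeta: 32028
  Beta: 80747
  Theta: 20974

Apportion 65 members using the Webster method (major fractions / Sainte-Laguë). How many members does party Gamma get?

Standard divisor 367792/65 ≈ 5658.338; standard quotas: Delta 15.455, Gamma 13.837, Epsilon 4.308, Alpha 7.762, Zeta 5.660, Beta 14.270, Theta 3.707.
Rounding to the nearest integer gives Delta 15, Gamma 14, Epsilon 4, Alpha 8, Zeta 6, Beta 14, Theta 4 — total 65, matching the house size, so no adjustment is needed.
Gamma receives 14.

14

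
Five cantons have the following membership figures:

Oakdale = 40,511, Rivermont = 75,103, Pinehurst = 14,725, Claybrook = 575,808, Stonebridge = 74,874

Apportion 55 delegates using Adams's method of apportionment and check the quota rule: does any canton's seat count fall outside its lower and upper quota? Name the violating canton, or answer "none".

Standard quotas: Oakdale 2.853, Rivermont 5.289, Pinehurst 1.037, Claybrook 40.549, Stonebridge 5.273.
Adams allocation: Oakdale 3, Rivermont 6, Pinehurst 1, Claybrook 39, Stonebridge 6.
Claybrook has quota 40.549 (lower 40, upper 41) but receives 39 — outside the quota interval.

Claybrook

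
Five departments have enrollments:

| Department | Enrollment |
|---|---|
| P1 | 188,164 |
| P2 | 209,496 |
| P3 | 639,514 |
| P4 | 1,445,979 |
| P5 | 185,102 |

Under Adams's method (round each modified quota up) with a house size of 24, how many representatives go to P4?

12

Standard divisor 2668255/24 ≈ 111177.292; standard quotas: P1 1.692, P2 1.884, P3 5.752, P4 13.006, P5 1.665.
Rounding up gives 2, 2, 6, 14, 2 = 26 seats, so the divisor must be adjusted.
With modified divisor 124200: modified quotas P1 1.515, P2 1.687, P3 5.149, P4 11.642, P5 1.490.
Rounding up: P1 2, P2 2, P3 6, P4 12, P5 2 (total 24).
P4 receives 12.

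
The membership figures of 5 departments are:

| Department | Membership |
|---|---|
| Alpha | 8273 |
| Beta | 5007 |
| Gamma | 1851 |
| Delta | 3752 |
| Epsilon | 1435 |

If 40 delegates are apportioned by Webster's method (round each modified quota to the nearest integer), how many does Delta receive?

7

Standard divisor 20318/40 ≈ 507.95; standard quotas: Alpha 16.287, Beta 9.857, Gamma 3.644, Delta 7.387, Epsilon 2.825.
Rounding to the nearest integer gives Alpha 16, Beta 10, Gamma 4, Delta 7, Epsilon 3 — total 40, matching the house size, so no adjustment is needed.
Delta receives 7.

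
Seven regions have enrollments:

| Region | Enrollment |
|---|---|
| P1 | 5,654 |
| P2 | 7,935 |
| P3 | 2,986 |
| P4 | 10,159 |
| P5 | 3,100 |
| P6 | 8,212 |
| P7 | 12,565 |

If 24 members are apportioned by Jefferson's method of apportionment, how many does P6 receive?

4

Standard divisor 50611/24 ≈ 2108.792; standard quotas: P1 2.681, P2 3.763, P3 1.416, P4 4.817, P5 1.470, P6 3.894, P7 5.958.
Rounding down gives 2, 3, 1, 4, 1, 3, 5 = 19 seats, so the divisor must be adjusted.
With modified divisor 1840: modified quotas P1 3.073, P2 4.312, P3 1.623, P4 5.521, P5 1.685, P6 4.463, P7 6.829.
Rounding down: P1 3, P2 4, P3 1, P4 5, P5 1, P6 4, P7 6 (total 24).
P6 receives 4.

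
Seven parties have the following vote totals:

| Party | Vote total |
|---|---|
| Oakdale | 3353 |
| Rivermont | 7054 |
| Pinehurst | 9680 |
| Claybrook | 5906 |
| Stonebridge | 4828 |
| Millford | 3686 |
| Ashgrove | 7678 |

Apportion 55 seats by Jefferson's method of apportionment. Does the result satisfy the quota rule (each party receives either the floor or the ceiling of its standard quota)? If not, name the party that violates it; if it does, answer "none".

Standard quotas: Oakdale 4.372, Rivermont 9.197, Pinehurst 12.621, Claybrook 7.700, Stonebridge 6.295, Millford 4.806, Ashgrove 10.010.
Jefferson allocation: Oakdale 4, Rivermont 9, Pinehurst 13, Claybrook 8, Stonebridge 6, Millford 5, Ashgrove 10.
Every allocation lies between the lower and upper quota.

none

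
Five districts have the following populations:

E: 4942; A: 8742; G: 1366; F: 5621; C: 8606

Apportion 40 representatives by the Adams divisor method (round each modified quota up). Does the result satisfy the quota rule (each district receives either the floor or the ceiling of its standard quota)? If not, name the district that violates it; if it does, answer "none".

none

Standard quotas: E 6.752, A 11.944, G 1.866, F 7.680, C 11.758.
Adams allocation: E 7, A 12, G 2, F 8, C 11.
Every allocation lies between the lower and upper quota.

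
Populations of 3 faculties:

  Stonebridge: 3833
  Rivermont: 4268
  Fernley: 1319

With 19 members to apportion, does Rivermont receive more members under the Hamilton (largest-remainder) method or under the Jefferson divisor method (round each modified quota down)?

Jefferson

Hamilton: Stonebridge 8, Rivermont 8, Fernley 3.
Jefferson: Stonebridge 8, Rivermont 9, Fernley 2.
Rivermont gets 8 under Hamilton and 9 under Jefferson.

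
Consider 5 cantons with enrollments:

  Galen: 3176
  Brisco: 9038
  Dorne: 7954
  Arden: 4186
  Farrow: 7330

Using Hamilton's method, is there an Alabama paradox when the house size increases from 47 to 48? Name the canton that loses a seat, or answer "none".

At 47 seats: Galen 5, Brisco 13, Dorne 12, Arden 6, Farrow 11.
At 48 seats: Galen 5, Brisco 14, Dorne 12, Arden 6, Farrow 11.
No canton's allocation decreased.

none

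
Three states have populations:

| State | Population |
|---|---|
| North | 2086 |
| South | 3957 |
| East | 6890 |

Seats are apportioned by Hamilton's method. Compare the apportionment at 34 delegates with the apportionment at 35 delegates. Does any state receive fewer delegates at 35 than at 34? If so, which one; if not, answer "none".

At 34 seats: North 6, South 10, East 18.
At 35 seats: North 5, South 11, East 19.
North drops from 6 to 5.

North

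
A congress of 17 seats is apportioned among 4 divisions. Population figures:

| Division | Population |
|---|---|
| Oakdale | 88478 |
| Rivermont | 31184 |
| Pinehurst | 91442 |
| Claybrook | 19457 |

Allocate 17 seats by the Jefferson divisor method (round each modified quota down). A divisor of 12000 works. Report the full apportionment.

With modified divisor 12000: modified quotas Oakdale 7.373, Rivermont 2.599, Pinehurst 7.620, Claybrook 1.621.
Rounding down: Oakdale 7, Rivermont 2, Pinehurst 7, Claybrook 1 (total 17).

Oakdale=7; Rivermont=2; Pinehurst=7; Claybrook=1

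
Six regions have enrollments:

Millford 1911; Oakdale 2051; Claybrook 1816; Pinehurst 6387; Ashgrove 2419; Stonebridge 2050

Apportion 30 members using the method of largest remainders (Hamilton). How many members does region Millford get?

3

The standard divisor is 16634/30 ≈ 554.467.
Standard quotas: Millford 3.4466, Oakdale 3.6991, Claybrook 3.2752, Pinehurst 11.5192, Ashgrove 4.3628, Stonebridge 3.6972.
Lower quotas: Millford 3, Oakdale 3, Claybrook 3, Pinehurst 11, Ashgrove 4, Stonebridge 3 (sum 27, leaving 3 seats).
Remainders in descending order: Oakdale 0.6991, Stonebridge 0.6972, Pinehurst 0.5192, Millford 0.4466, Ashgrove 0.3628, Claybrook 0.2752.
The surplus seats go to Oakdale, Stonebridge, Pinehurst.
Millford receives 3.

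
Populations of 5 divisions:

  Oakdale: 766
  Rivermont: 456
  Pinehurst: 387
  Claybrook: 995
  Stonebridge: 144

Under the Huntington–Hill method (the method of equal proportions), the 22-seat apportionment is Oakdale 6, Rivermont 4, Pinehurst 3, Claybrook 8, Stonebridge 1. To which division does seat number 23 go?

Priority for the next seat is population ÷ (√(s·(s+1))).
Priorities: Oakdale 118.196, Rivermont 101.965, Pinehurst 111.717, Claybrook 117.262, Stonebridge 101.823.
Highest priority: Oakdale.

Oakdale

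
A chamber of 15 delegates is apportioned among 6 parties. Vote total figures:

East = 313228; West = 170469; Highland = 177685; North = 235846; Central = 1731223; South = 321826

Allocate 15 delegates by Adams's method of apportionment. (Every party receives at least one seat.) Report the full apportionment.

Standard divisor 2950277/15 ≈ 196685.133; standard quotas: East 1.593, West 0.867, Highland 0.903, North 1.199, Central 8.802, South 1.636.
Rounding up gives 2, 1, 1, 2, 9, 2 = 17 seats, so the divisor must be adjusted.
With modified divisor 241600: modified quotas East 1.296, West 0.706, Highland 0.735, North 0.976, Central 7.166, South 1.332.
Rounding up: East 2, West 1, Highland 1, North 1, Central 8, South 2 (total 15).

East 2, West 1, Highland 1, North 1, Central 8, South 2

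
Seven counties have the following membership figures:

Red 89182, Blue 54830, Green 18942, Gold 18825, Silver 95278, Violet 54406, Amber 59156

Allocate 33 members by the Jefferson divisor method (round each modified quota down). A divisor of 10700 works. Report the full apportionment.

With modified divisor 10700: modified quotas Red 8.335, Blue 5.124, Green 1.770, Gold 1.759, Silver 8.904, Violet 5.085, Amber 5.529.
Rounding down: Red 8, Blue 5, Green 1, Gold 1, Silver 8, Violet 5, Amber 5 (total 33).

Red 8, Blue 5, Green 1, Gold 1, Silver 8, Violet 5, Amber 5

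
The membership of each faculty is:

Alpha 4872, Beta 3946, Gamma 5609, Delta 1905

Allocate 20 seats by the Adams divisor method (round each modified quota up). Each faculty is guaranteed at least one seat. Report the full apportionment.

Standard divisor 16332/20 ≈ 816.6; standard quotas: Alpha 5.966, Beta 4.832, Gamma 6.869, Delta 2.333.
Rounding up gives 6, 5, 7, 3 = 21 seats, so the divisor must be adjusted.
With modified divisor 940: modified quotas Alpha 5.183, Beta 4.198, Gamma 5.967, Delta 2.027.
Rounding up: Alpha 6, Beta 5, Gamma 6, Delta 3 (total 20).

Alpha 6, Beta 5, Gamma 6, Delta 3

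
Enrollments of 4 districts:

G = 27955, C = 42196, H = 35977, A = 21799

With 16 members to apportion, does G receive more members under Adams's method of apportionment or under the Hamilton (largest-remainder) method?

Adams: G 4, C 5, H 4, A 3.
Hamilton: G 3, C 5, H 5, A 3.
G gets 4 under Adams and 3 under Hamilton.

Adams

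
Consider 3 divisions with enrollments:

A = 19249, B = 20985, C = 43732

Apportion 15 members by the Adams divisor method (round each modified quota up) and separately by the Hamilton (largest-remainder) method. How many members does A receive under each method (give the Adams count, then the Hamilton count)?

Adams: A 4, B 4, C 7.
Hamilton: A 3, B 4, C 8.
A gets 4 under Adams and 3 under Hamilton.

4 and 3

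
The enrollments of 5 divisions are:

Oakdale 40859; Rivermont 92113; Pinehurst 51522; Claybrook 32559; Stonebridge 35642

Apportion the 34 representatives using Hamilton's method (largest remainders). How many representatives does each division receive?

Oakdale=6, Rivermont=12, Pinehurst=7, Claybrook=4, Stonebridge=5

Standard divisor: 252695 ÷ 34 ≈ 7432.206.
Standard quotas: Oakdale 5.4976, Rivermont 12.3938, Pinehurst 6.9323, Claybrook 4.3808, Stonebridge 4.7956.
Lower quotas: Oakdale 5, Rivermont 12, Pinehurst 6, Claybrook 4, Stonebridge 4 (sum 31, leaving 3 seats).
Remainders in descending order: Pinehurst 0.9323, Stonebridge 0.7956, Oakdale 0.4976, Rivermont 0.3938, Claybrook 0.3808.
The surplus seats go to Pinehurst, Stonebridge, Oakdale.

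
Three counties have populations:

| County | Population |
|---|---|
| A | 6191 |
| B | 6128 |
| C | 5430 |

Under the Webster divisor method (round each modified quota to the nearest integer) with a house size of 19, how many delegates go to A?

7

Standard divisor 17749/19 ≈ 934.158; standard quotas: A 6.627, B 6.560, C 5.813.
Rounding to the nearest integer gives 7, 7, 6 = 20 seats, so the divisor must be adjusted.
With modified divisor 948: modified quotas A 6.531, B 6.464, C 5.728.
Rounding to the nearest integer: A 7, B 6, C 6 (total 19).
A receives 7.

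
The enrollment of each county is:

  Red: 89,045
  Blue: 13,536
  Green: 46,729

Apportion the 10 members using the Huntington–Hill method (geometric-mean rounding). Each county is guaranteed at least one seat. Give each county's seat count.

With divisor 14999: modified quotas Red 5.937, Blue 0.902, Green 3.115.
Geometric-mean thresholds: Red √(5·6)=5.477, Blue (min 1), Green √(3·4)=3.464.
Each quota rounded against its threshold gives Red 6, Blue 1, Green 3 (total 10).

Red 6, Blue 1, Green 3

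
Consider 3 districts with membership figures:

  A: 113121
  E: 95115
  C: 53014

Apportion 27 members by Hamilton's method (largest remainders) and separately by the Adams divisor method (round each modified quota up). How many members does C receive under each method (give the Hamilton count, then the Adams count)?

Hamilton: A 12, E 10, C 5.
Adams: A 11, E 10, C 6.
C gets 5 under Hamilton and 6 under Adams.

5 and 6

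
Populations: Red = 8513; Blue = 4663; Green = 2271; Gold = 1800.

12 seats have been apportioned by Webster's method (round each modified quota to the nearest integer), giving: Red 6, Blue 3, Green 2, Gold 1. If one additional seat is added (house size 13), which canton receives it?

Priority for the next seat is population ÷ (current seats + 0.5).
Priorities: Red 1309.692, Blue 1332.286, Green 908.400, Gold 1200.000.
Highest priority: Blue.

Blue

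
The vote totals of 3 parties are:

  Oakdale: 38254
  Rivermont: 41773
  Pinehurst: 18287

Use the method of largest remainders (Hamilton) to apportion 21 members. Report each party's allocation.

Oakdale 8, Rivermont 9, Pinehurst 4

The standard divisor is 98314/21 ≈ 4681.619.
Standard quotas: Oakdale 8.1711, Rivermont 8.9228, Pinehurst 3.9061.
Lower quotas: Oakdale 8, Rivermont 8, Pinehurst 3 (sum 19, leaving 2 seats).
Remainders in descending order: Rivermont 0.9228, Pinehurst 0.9061, Oakdale 0.1711.
The surplus seats go to Rivermont, Pinehurst.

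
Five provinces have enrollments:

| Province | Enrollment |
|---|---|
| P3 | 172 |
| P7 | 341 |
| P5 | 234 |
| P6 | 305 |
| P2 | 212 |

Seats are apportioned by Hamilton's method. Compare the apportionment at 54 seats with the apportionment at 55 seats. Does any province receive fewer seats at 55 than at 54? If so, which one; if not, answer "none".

At 54 seats: P3 7, P7 15, P5 10, P6 13, P2 9.
At 55 seats: P3 8, P7 15, P5 10, P6 13, P2 9.
No province's allocation decreased.

none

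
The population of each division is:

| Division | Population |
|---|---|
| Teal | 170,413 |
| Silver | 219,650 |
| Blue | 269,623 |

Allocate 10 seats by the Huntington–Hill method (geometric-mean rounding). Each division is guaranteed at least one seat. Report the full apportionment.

Teal 3; Silver 3; Blue 4

With divisor 66489: modified quotas Teal 2.563, Silver 3.304, Blue 4.055.
Geometric-mean thresholds: Teal √(2·3)=2.449, Silver √(3·4)=3.464, Blue √(4·5)=4.472.
Each quota rounded against its threshold gives Teal 3, Silver 3, Blue 4 (total 10).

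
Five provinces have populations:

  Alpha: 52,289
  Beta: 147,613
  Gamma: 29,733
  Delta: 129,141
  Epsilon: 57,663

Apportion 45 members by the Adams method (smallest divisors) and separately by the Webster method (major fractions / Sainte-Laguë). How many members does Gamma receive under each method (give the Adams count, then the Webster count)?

4 and 3

Adams: Alpha 6, Beta 15, Gamma 4, Delta 14, Epsilon 6.
Webster: Alpha 6, Beta 16, Gamma 3, Delta 14, Epsilon 6.
Gamma gets 4 under Adams and 3 under Webster.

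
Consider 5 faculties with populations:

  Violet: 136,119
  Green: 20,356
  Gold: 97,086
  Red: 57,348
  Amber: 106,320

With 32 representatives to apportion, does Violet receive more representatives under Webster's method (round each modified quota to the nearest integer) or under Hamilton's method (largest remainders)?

Webster: Violet 11, Green 2, Gold 7, Red 4, Amber 8.
Hamilton: Violet 10, Green 2, Gold 8, Red 4, Amber 8.
Violet gets 11 under Webster and 10 under Hamilton.

Webster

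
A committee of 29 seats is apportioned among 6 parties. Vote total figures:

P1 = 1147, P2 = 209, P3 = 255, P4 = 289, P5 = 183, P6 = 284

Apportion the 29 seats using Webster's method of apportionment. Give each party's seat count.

Standard divisor 2367/29 ≈ 81.621; standard quotas: P1 14.053, P2 2.561, P3 3.124, P4 3.541, P5 2.242, P6 3.480.
Rounding to the nearest integer gives P1 14, P2 3, P3 3, P4 4, P5 2, P6 3 — total 29, matching the house size, so no adjustment is needed.

P1 14, P2 3, P3 3, P4 4, P5 2, P6 3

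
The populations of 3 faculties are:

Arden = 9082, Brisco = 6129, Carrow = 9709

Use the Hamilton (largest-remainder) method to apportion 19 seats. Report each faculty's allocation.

Arden 7, Brisco 5, Carrow 7

The standard divisor is 24920/19 ≈ 1311.579.
Standard quotas: Arden 6.9245, Brisco 4.6730, Carrow 7.4025.
Lower quotas: Arden 6, Brisco 4, Carrow 7 (sum 17, leaving 2 seats).
Remainders in descending order: Arden 0.9245, Brisco 0.6730, Carrow 0.4025.
Largest remainders: Arden, Brisco receive the extra seats.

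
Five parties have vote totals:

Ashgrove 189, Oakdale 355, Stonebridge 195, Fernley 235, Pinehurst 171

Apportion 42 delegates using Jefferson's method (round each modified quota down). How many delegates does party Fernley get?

9

Standard divisor 1145/42 ≈ 27.262; standard quotas: Ashgrove 6.933, Oakdale 13.022, Stonebridge 7.153, Fernley 8.620, Pinehurst 6.272.
Rounding down gives 6, 13, 7, 8, 6 = 40 seats, so the divisor must be adjusted.
With modified divisor 26: modified quotas Ashgrove 7.269, Oakdale 13.654, Stonebridge 7.500, Fernley 9.038, Pinehurst 6.577.
Rounding down: Ashgrove 7, Oakdale 13, Stonebridge 7, Fernley 9, Pinehurst 6 (total 42).
Fernley receives 9.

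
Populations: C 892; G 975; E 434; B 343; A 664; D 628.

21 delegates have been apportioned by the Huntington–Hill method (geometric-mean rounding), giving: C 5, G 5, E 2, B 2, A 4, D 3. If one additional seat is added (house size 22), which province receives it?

D

Priority for the next seat is population ÷ (√(s·(s+1))).
Priorities: C 162.856, G 178.010, E 177.180, B 140.029, A 148.475, D 181.288.
Highest priority: D.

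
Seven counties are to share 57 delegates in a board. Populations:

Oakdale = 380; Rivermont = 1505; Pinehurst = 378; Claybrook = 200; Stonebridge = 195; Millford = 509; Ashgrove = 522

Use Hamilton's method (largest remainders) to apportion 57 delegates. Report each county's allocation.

Oakdale=6, Rivermont=23, Pinehurst=6, Claybrook=3, Stonebridge=3, Millford=8, Ashgrove=8

Standard divisor: 3689 ÷ 57 ≈ 64.719.
Standard quotas: Oakdale 5.872, Rivermont 23.254, Pinehurst 5.841, Claybrook 3.090, Stonebridge 3.013, Millford 7.865, Ashgrove 8.066.
Lower quotas: Oakdale 5, Rivermont 23, Pinehurst 5, Claybrook 3, Stonebridge 3, Millford 7, Ashgrove 8 (sum 54, leaving 3 seats).
Remainders in descending order: Oakdale 0.872, Millford 0.865, Pinehurst 0.841, Rivermont 0.254, Claybrook 0.090, Ashgrove 0.066, Stonebridge 0.013.
The surplus seats go to Oakdale, Millford, Pinehurst.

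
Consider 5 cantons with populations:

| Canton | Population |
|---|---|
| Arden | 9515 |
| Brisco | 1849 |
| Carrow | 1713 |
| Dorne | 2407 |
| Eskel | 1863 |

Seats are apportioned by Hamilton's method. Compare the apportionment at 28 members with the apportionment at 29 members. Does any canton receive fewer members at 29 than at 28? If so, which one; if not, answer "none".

At 28 seats: Arden 15, Brisco 3, Carrow 3, Dorne 4, Eskel 3.
At 29 seats: Arden 16, Brisco 3, Carrow 3, Dorne 4, Eskel 3.
No canton's allocation decreased.

none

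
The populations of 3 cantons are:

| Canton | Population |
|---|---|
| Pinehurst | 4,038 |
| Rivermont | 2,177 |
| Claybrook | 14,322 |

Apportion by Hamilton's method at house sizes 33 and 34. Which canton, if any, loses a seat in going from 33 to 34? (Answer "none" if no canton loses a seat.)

At 33 seats: Pinehurst 6, Rivermont 4, Claybrook 23.
At 34 seats: Pinehurst 7, Rivermont 3, Claybrook 24.
Rivermont drops from 4 to 3.

Rivermont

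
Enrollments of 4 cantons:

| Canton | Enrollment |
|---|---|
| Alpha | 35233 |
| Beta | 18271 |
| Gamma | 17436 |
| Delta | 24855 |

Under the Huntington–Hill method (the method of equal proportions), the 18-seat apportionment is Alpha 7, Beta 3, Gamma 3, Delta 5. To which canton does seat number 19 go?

Priority for the next seat is population ÷ (√(s·(s+1))).
Priorities: Alpha 4708.208, Beta 5274.383, Gamma 5033.340, Delta 4537.881.
Highest priority: Beta.

Beta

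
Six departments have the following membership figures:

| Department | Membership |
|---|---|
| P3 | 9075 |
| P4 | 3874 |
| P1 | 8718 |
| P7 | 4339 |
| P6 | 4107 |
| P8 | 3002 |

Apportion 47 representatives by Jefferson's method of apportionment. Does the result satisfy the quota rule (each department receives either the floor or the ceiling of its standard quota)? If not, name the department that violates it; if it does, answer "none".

none

Standard quotas: P3 12.880, P4 5.498, P1 12.373, P7 6.158, P6 5.829, P8 4.261.
Jefferson allocation: P3 13, P4 5, P1 13, P7 6, P6 6, P8 4.
Every allocation lies between the lower and upper quota.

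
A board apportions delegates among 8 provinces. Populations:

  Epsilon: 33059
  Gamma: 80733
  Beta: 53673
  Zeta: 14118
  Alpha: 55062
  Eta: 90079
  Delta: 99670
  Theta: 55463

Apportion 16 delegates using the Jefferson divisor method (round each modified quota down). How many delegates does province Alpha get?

2

Standard divisor 481857/16 ≈ 30116.062; standard quotas: Epsilon 1.098, Gamma 2.681, Beta 1.782, Zeta 0.469, Alpha 1.828, Eta 2.991, Delta 3.310, Theta 1.842.
Rounding down gives 1, 2, 1, 0, 1, 2, 3, 1 = 11 seats, so the divisor must be adjusted.
With modified divisor 25900: modified quotas Epsilon 1.276, Gamma 3.117, Beta 2.072, Zeta 0.545, Alpha 2.126, Eta 3.478, Delta 3.848, Theta 2.141.
Rounding down: Epsilon 1, Gamma 3, Beta 2, Zeta 0, Alpha 2, Eta 3, Delta 3, Theta 2 (total 16).
Alpha receives 2.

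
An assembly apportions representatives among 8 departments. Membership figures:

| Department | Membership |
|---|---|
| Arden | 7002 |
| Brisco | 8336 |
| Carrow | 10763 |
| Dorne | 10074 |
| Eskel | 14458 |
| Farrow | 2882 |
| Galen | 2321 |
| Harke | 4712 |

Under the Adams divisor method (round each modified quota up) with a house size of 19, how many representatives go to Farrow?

1

Standard divisor 60548/19 ≈ 3186.737; standard quotas: Arden 2.197, Brisco 2.616, Carrow 3.377, Dorne 3.161, Eskel 4.537, Farrow 0.904, Galen 0.728, Harke 1.479.
Rounding up gives 3, 3, 4, 4, 5, 1, 1, 2 = 23 seats, so the divisor must be adjusted.
With modified divisor 3900: modified quotas Arden 1.795, Brisco 2.137, Carrow 2.760, Dorne 2.583, Eskel 3.707, Farrow 0.739, Galen 0.595, Harke 1.208.
Rounding up: Arden 2, Brisco 3, Carrow 3, Dorne 3, Eskel 4, Farrow 1, Galen 1, Harke 2 (total 19).
Farrow receives 1.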